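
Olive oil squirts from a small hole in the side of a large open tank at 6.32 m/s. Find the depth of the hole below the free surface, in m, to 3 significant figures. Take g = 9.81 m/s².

2.04 m

For a small hole in a large open tank, ½v² = gh, giving h = v²/(2g).
h = 6.32²/(2·9.81) = 39.9/19.62 = 2.04 m.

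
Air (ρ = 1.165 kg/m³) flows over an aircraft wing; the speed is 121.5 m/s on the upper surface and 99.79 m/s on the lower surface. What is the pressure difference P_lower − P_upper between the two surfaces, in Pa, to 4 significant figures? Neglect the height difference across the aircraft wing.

Bernoulli (same height): P_lower − P_upper = ½ρ(v_upper² − v_lower²).
ΔP = ½·1.165·(121.5² − 99.79²) = 2798 Pa.

ΔP ≈ 2798 Pa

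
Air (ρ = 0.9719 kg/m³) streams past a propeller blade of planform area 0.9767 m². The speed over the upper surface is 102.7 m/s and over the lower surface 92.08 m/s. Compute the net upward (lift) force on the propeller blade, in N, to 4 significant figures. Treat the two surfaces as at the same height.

F ≈ 981.8 N

The faster flow above has the lower pressure; Bernoulli (same height) gives ΔP = ½ρ(v_up² − v_low²).
ΔP = ½·0.9719·(102.7² − 92.08²) = 1005 Pa.
Lift = ΔP · A = 1005 × 0.9767 = 981.8 N.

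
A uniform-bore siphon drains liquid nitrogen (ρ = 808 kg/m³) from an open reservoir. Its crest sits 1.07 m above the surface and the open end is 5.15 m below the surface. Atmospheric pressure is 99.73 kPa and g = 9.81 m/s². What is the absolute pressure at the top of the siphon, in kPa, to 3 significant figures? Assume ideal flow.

From the surface to the outlet (both open to atmosphere, surface at rest): v = √(2g·h_out) = √(2·9.81·5.15) = 10.1 m/s.
Continuity keeps v the same throughout the tube; from surface to crest, P_atm + 0 = P_top + ½ρv² + ρg·h_top.
P_top = 99730 − ½·808·10.1² − 808·9.81·1.07 = 50400 Pa.

P_top = 50.4 kPa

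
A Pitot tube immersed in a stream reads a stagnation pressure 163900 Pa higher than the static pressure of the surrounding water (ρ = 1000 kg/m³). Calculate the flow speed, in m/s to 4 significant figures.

v ≈ 18.11 m/s

The dynamic pressure equals the rise in static pressure at the stagnation point: ΔP = ½ρv².
v = √(2ΔP/ρ) = √(2·163900/1000) = 18.11 m/s.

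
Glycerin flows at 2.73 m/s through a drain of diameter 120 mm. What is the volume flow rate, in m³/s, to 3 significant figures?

Q = 0.0309 m³/s

Q = A·v = 0.0113 m² × 2.73 m/s = 0.0309 m³/s.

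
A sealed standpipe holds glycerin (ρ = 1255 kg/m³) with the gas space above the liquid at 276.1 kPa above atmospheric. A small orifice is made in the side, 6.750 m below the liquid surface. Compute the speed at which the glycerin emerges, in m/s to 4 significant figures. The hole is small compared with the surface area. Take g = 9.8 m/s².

Take point 1 at the surface (v₁ ≈ 0) and point 2 at the hole (at atmospheric pressure). Bernoulli: P₁ + ρg h = P_atm + ½ρv₂².
With P₁ − P_atm = 276100 Pa, v₂ = √(2gh + 2ΔP/ρ) = √(2·9.8·6.750 + 2·276100/1255) = 23.92 m/s.

v ≈ 23.92 m/s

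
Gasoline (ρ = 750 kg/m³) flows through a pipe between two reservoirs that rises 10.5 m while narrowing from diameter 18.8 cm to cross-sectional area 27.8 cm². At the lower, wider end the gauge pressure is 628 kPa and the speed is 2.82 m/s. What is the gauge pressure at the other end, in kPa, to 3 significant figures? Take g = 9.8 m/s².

P₂ ≈ 256 kPa

The volume flow rate is constant, so v₂ = (A₁/A₂)v₁ = (278/27.8)·2.82 = 28.2 m/s.
Bernoulli: P₁ + ½ρv₁² + ρg h₁ = P₂ + ½ρv₂² + ρg h₂, so P₂ = P₁ + ½ρ(v₁² − v₂²) − ρg(h₂ − h₁).
P₂ = 628000 + ½·750·(2.82² − 28.2²) − 750·9.8·(+10.5) = 628000 + (-294000) − (77200) = 256000 Pa.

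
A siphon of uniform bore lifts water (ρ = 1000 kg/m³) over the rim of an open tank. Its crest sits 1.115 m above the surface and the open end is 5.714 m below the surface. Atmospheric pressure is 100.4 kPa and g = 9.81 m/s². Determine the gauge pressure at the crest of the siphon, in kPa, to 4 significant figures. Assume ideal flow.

From the surface to the outlet (both open to atmosphere, surface at rest): v = √(2g·h_out) = √(2·9.81·5.714) = 10.59 m/s.
With constant cross-section the crest speed equals v; applying Bernoulli from the surface up to the crest, P_top = P_atm − ½ρv² − ρg·h_top.
P_top = 100400 − ½·1000·10.59² − 1000·9.81·1.115 = 33410 Pa. So P_gauge = P_top − P_atm = -66990 Pa.

P_gauge = -66.99 kPa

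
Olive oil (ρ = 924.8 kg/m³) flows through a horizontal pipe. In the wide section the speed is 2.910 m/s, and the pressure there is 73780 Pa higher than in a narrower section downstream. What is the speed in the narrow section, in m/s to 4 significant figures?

Along the level pipe P + ½ρv² is conserved, hence v₂² = v₁² + 2(P₁ − P₂)/ρ.
v₂ = √(2.910² + 2·73780/924.8) = √(8.468 + 159.6) = 12.96 m/s.

v₂ ≈ 12.96 m/s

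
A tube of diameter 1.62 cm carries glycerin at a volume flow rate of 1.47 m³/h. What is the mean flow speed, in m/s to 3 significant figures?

v = 1.98 m/s

Q = 1.47 m³/h = 0.000408 m³/s.
v = Q/A = 0.000408 / 0.000206 = 1.98 m/s.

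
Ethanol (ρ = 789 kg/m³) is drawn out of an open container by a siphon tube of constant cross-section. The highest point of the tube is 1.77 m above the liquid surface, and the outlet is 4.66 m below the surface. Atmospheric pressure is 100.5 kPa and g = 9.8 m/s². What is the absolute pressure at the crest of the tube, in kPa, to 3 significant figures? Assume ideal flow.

P_top ≈ 50.8 kPa

The outlet speed comes from Torricelli: v = √(2g·4.66) = 9.56 m/s.
The bore is uniform, so the speed at the crest is the same v. Bernoulli surface→crest: P_atm = P_top + ½ρv² + ρg·h_top.
P_top = 100500 − ½·789·9.56² − 789·9.8·1.77 = 50800 Pa.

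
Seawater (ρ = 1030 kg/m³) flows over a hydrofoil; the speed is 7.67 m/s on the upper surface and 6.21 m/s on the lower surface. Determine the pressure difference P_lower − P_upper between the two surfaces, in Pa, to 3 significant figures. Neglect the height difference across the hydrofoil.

ΔP = 10400 Pa

The pressure is lower where the speed is higher: ΔP = ½ρ(v_up² − v_low²).
ΔP = ½·1030·(7.67² − 6.21²) = 10400 Pa.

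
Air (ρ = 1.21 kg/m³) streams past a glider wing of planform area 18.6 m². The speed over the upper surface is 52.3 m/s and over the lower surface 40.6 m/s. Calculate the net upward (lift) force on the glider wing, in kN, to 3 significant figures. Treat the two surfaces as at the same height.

F = 12.2 kN

From P + ½ρv² = const at equal height, P_low − P_up = ½ρ(v_up² − v_low²).
ΔP = ½·1.21·(52.3² − 40.6²) = 658 Pa.
Lift = ΔP · A = 658 × 18.6 = 12200 N.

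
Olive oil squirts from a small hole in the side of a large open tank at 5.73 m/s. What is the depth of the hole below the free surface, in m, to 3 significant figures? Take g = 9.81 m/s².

h = 1.67 m

For a small hole in a large open tank, ½v² = gh, giving h = v²/(2g).
h = 5.73²/(2·9.81) = 32.8/19.62 = 1.67 m.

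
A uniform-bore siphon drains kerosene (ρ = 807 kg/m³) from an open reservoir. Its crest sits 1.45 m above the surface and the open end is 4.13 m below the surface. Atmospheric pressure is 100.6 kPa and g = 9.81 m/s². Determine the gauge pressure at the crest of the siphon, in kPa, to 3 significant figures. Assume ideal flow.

P_gauge ≈ -44.2 kPa

From the surface to the outlet (both open to atmosphere, surface at rest): v = √(2g·h_out) = √(2·9.81·4.13) = 9.00 m/s.
With constant cross-section the crest speed equals v; applying Bernoulli from the surface up to the crest, P_top = P_atm − ½ρv² − ρg·h_top.
P_top = 100600 − ½·807·9.00² − 807·9.81·1.45 = 56400 Pa. So P_gauge = P_top − P_atm = -44200 Pa.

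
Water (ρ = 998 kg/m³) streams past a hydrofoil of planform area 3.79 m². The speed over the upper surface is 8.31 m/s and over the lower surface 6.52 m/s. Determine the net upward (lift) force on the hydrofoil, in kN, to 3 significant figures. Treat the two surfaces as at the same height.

The faster flow above has the lower pressure; Bernoulli (same height) gives ΔP = ½ρ(v_up² − v_low²).
ΔP = ½·998·(8.31² − 6.52²) = 13200 Pa.
Lift = ΔP · A = 13200 × 3.79 = 50200 N.

50.2 kN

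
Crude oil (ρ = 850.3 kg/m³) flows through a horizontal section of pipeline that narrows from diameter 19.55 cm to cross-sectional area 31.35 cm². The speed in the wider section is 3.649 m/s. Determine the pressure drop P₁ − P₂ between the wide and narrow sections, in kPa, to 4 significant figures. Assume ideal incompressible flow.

513.4 kPa

Mass conservation (A₁v₁ = A₂v₂) gives v₂ = 3.649 × 300.2/31.35 = 34.94 m/s.
With no height change, Bernoulli's equation is P₁ + ½ρv₁² = P₂ + ½ρv₂².
P₁ − P₂ = ½·850.3·(34.94² − 3.649²) = ½·850.3·1207 = 513400 Pa.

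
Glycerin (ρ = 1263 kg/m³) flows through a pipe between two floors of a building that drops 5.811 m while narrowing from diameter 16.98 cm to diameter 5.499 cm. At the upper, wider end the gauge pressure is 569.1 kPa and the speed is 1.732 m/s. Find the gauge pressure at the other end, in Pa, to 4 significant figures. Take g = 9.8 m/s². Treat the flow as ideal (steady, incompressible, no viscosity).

470700 Pa

Continuity gives A₁v₁ = A₂v₂, so v₂ = (226.4 cm²)/(23.75 cm²) × 1.732 m/s = 16.51 m/s.
Applying Bernoulli between the two ends and solving for P₂: P₂ = P₁ + ½ρ(v₁² − v₂²) − ρgΔh.
P₂ = 569100 + ½·1263·(1.732² − 16.51²) − 1263·9.8·(−5.811) = 569100 + (-170300) − (-71930) = 470700 Pa.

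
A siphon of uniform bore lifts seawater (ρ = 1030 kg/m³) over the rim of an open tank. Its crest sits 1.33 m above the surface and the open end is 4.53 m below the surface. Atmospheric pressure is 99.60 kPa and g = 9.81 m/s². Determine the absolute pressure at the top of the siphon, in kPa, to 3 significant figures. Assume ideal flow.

Bernoulli surface→outlet gives ½v² = g·h_out, so v = √(2·9.81·4.53) = 9.43 m/s.
With constant cross-section the crest speed equals v; applying Bernoulli from the surface up to the crest, P_top = P_atm − ½ρv² − ρg·h_top.
P_top = 99600 − ½·1030·9.43² − 1030·9.81·1.33 = 40400 Pa.

40.4 kPa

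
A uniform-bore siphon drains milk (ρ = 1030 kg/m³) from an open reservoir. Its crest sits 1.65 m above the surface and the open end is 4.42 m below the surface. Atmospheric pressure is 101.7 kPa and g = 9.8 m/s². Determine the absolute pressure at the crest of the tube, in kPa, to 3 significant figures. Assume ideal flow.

The outlet speed comes from Torricelli: v = √(2g·4.42) = 9.31 m/s.
The bore is uniform, so the speed at the crest is the same v. Bernoulli surface→crest: P_atm = P_top + ½ρv² + ρg·h_top.
P_top = 101700 − ½·1030·9.31² − 1030·9.8·1.65 = 40400 Pa.

P_top ≈ 40.4 kPa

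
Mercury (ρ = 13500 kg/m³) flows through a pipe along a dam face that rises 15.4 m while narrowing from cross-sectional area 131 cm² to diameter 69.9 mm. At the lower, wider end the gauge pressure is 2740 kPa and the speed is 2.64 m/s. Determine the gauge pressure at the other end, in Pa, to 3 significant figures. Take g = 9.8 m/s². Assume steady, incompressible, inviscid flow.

Mass conservation (A₁v₁ = A₂v₂) gives v₂ = 2.64 × 131/38.4 = 9.01 m/s.
Bernoulli: P₁ + ½ρv₁² + ρg h₁ = P₂ + ½ρv₂² + ρg h₂, so P₂ = P₁ + ½ρ(v₁² − v₂²) − ρg(h₂ − h₁).
P₂ = 2740000 + ½·13500·(2.64² − 9.01²) − 13500·9.8·(+15.4) = 2740000 + (-501000) − (2040000) = 201000 Pa.

P₂ ≈ 201000 Pa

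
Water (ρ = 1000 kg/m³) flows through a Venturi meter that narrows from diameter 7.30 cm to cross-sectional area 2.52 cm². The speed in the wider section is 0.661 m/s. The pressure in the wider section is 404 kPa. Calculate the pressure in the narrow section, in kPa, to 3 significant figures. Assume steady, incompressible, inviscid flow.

P₂ ≈ 344 kPa

Mass conservation (A₁v₁ = A₂v₂) gives v₂ = 0.661 × 41.9/2.52 = 11.0 m/s.
The pipe is horizontal, so Bernoulli reduces to P₁ + ½ρv₁² = P₂ + ½ρv₂².
P₂ = P₁ − ½ρ(v₂² − v₁²) = 404000 − ½·1000·(11.0² − 0.661²) = 404000 − 60000 = 344000 Pa.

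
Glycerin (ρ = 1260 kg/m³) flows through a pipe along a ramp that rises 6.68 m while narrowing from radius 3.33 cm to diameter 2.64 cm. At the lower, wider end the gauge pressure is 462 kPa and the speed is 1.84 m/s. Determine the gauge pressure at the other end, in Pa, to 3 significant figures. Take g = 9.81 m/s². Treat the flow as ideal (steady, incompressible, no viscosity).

By continuity, v₂ = v₁·A₁/A₂ = 1.84·(34.8/5.47) = 11.7 m/s.
Bernoulli: P₁ + ½ρv₁² + ρg h₁ = P₂ + ½ρv₂² + ρg h₂, so P₂ = P₁ + ½ρ(v₁² − v₂²) − ρg(h₂ − h₁).
P₂ = 462000 + ½·1260·(1.84² − 11.7²) − 1260·9.81·(+6.68) = 462000 + (-84300) − (82600) = 295000 Pa.

P₂ = 295000 Pa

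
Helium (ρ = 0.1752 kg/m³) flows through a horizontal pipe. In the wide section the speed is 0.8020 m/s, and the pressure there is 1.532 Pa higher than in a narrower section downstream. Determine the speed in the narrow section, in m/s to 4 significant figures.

v₂ = 4.258 m/s

Horizontal Bernoulli: P₁ + ½ρv₁² = P₂ + ½ρv₂², so v₂² = v₁² + 2(P₁ − P₂)/ρ.
v₂ = √(0.8020² + 2·1.532/0.1752) = √(0.6432 + 17.49) = 4.258 m/s.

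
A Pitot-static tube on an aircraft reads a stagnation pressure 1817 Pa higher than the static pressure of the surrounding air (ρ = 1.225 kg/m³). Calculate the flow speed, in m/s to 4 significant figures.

v = 54.47 m/s

At the stagnation point the flow is brought to rest, so Bernoulli gives P_stag − P_static = ½ρv².
v = √(2ΔP/ρ) = √(2·1817/1.225) = 54.47 m/s.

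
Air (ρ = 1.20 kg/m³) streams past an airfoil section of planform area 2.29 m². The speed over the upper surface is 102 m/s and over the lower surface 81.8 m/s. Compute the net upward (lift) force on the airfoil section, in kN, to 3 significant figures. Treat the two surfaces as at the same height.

F ≈ 5.10 kN

With equal heights on the two surfaces, Bernoulli gives P_lower − P_upper = ½ρ(v_upper² − v_lower²).
ΔP = ½·1.20·(102² − 81.8²) = 2230 Pa.
Lift = ΔP · A = 2230 × 2.29 = 5100 N.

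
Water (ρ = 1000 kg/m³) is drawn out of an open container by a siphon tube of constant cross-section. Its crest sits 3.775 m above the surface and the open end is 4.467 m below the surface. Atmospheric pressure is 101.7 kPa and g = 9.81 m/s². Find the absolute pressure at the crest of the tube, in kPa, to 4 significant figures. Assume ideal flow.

P_top = 20.85 kPa

The outlet speed comes from Torricelli: v = √(2g·4.467) = 9.362 m/s.
With constant cross-section the crest speed equals v; applying Bernoulli from the surface up to the crest, P_top = P_atm − ½ρv² − ρg·h_top.
P_top = 101700 − ½·1000·9.362² − 1000·9.81·3.775 = 20850 Pa.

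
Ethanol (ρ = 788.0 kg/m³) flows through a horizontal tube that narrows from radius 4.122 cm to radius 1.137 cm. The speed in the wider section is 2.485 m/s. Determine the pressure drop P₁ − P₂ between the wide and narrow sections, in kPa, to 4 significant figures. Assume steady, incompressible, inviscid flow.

ΔP ≈ 417.8 kPa

Continuity gives A₁v₁ = A₂v₂, so v₂ = (53.38 cm²)/(4.061 cm²) × 2.485 m/s = 32.66 m/s.
Along the horizontal streamline, P + ½ρv² is constant.
P₁ − P₂ = ½·788.0·(32.66² − 2.485²) = ½·788.0·1061 = 417800 Pa.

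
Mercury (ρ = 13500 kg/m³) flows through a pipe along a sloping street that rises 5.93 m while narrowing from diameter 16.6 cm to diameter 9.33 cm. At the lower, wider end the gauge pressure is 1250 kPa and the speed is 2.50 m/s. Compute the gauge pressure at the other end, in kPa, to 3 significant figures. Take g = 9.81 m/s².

By continuity, v₂ = v₁·A₁/A₂ = 2.50·(216/68.4) = 7.91 m/s.
Energy conservation along the streamline gives P₂ = P₁ − ½ρ(v₂² − v₁²) − ρg(h₂ − h₁).
P₂ = 1250000 + ½·13500·(2.50² − 7.91²) − 13500·9.81·(+5.93) = 1250000 + (-381000) − (785000) = 84100 Pa.

P₂ ≈ 84.1 kPa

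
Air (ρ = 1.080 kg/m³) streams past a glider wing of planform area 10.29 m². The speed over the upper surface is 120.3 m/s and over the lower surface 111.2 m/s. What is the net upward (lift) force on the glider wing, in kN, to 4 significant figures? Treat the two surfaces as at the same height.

With equal heights on the two surfaces, Bernoulli gives P_lower − P_upper = ½ρ(v_upper² − v_lower²).
ΔP = ½·1.080·(120.3² − 111.2²) = 1138 Pa.
Lift = ΔP · A = 1138 × 10.29 = 11710 N.

11.71 kN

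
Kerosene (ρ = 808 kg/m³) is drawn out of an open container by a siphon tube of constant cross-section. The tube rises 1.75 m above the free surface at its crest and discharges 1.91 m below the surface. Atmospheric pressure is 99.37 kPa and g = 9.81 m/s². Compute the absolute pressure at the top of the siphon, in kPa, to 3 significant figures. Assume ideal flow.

70.4 kPa

The outlet speed comes from Torricelli: v = √(2g·1.91) = 6.12 m/s.
With constant cross-section the crest speed equals v; applying Bernoulli from the surface up to the crest, P_top = P_atm − ½ρv² − ρg·h_top.
P_top = 99370 − ½·808·6.12² − 808·9.81·1.75 = 70400 Pa.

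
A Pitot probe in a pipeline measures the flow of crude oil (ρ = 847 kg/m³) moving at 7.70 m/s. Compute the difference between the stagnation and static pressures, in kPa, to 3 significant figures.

ΔP = 25.1 kPa

Bernoulli between the free stream and the stagnation point: ½ρv² = P_stag − P_static.
ΔP = ½·847·7.70² = 25100 Pa.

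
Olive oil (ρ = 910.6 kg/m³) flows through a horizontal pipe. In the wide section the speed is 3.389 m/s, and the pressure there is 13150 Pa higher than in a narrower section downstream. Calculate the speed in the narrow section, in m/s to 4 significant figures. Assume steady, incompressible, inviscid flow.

Along the level pipe P + ½ρv² is conserved, hence v₂² = v₁² + 2(P₁ − P₂)/ρ.
v₂ = √(3.389² + 2·13150/910.6) = √(11.49 + 28.88) = 6.354 m/s.

v₂ = 6.354 m/s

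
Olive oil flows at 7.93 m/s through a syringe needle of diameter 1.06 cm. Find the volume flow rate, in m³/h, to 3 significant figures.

Q = A·v = 0.0000882 m² × 7.93 m/s = 0.000700 m³/s.
Converting: 0.000700 m³/s × 3600 = 2.52 m³/h.

Q ≈ 2.52 m³/h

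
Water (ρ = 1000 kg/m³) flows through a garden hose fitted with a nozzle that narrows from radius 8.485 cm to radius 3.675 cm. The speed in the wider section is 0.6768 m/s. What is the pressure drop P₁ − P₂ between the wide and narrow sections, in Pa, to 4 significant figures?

6279 Pa

Continuity gives A₁v₁ = A₂v₂, so v₂ = (226.2 cm²)/(42.43 cm²) × 0.6768 m/s = 3.608 m/s.
With no height change, Bernoulli's equation is P₁ + ½ρv₁² = P₂ + ½ρv₂².
P₁ − P₂ = ½·1000·(3.608² − 0.6768²) = ½·1000·12.56 = 6279 Pa.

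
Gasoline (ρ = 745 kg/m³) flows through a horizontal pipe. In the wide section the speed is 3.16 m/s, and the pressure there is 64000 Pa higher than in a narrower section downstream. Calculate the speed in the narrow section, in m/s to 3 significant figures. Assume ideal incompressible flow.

v₂ ≈ 13.5 m/s

With h₁ = h₂, rearranging Bernoulli gives v₂ = √(v₁² + 2ΔP/ρ).
v₂ = √(3.16² + 2·64000/745) = √(9.99 + 172) = 13.5 m/s.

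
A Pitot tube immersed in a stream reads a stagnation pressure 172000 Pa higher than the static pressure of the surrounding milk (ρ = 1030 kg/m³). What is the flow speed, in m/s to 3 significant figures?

The dynamic pressure equals the rise in static pressure at the stagnation point: ΔP = ½ρv².
v = √(2ΔP/ρ) = √(2·172000/1030) = 18.3 m/s.

v = 18.3 m/s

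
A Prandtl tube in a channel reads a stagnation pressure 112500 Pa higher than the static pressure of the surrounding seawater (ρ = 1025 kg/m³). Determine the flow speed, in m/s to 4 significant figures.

At the stagnation point the flow is brought to rest, so Bernoulli gives P_stag − P_static = ½ρv².
v = √(2ΔP/ρ) = √(2·112500/1025) = 14.82 m/s.

14.82 m/s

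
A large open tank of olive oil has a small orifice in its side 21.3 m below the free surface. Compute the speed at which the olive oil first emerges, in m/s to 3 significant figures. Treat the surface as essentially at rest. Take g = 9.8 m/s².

With the surface at rest and both surface and jet at atmospheric pressure, Bernoulli gives ρg h = ½ρv², so v = √(2gh) = √(2·9.8·21.3) = 20.4 m/s.

v = 20.4 m/s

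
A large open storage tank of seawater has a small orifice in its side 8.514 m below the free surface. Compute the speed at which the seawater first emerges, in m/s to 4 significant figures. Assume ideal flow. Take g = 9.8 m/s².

v ≈ 12.92 m/s

The surface is effectively still and both ends are open, so ½v² = gh and v = √(2·9.8·8.514) = 12.92 m/s.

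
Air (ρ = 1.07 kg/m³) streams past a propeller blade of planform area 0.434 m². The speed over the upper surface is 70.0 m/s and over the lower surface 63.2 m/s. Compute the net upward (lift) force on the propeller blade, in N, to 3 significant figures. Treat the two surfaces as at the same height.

F = 210 N

With equal heights on the two surfaces, Bernoulli gives P_lower − P_upper = ½ρ(v_upper² − v_lower²).
ΔP = ½·1.07·(70.0² − 63.2²) = 485 Pa.
Lift = ΔP · A = 485 × 0.434 = 210 N.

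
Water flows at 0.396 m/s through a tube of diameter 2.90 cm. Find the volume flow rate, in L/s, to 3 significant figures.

Q = 0.262 L/s

Q = A·v = 0.000661 m² × 0.396 m/s = 0.000262 m³/s.
Converting: 0.000262 m³/s × 1000 = 0.262 L/s.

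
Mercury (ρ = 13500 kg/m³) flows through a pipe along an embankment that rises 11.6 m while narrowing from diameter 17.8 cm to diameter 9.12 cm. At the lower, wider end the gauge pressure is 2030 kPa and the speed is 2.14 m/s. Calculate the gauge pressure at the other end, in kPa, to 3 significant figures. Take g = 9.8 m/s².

Continuity gives A₁v₁ = A₂v₂, so v₂ = (249 cm²)/(65.3 cm²) × 2.14 m/s = 8.15 m/s.
Applying Bernoulli between the two ends and solving for P₂: P₂ = P₁ + ½ρ(v₁² − v₂²) − ρgΔh.
P₂ = 2030000 + ½·13500·(2.14² − 8.15²) − 13500·9.8·(+11.6) = 2030000 + (-418000) − (1530000) = 77700 Pa.

P₂ = 77.7 kPa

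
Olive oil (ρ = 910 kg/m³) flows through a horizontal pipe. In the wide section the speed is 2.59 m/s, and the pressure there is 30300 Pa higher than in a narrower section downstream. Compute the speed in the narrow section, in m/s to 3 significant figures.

Horizontal Bernoulli: P₁ + ½ρv₁² = P₂ + ½ρv₂², so v₂² = v₁² + 2(P₁ − P₂)/ρ.
v₂ = √(2.59² + 2·30300/910) = √(6.71 + 66.6) = 8.56 m/s.

v₂ ≈ 8.56 m/s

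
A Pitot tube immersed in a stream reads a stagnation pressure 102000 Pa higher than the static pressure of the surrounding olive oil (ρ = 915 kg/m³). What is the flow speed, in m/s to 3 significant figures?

The dynamic pressure equals the rise in static pressure at the stagnation point: ΔP = ½ρv².
v = √(2ΔP/ρ) = √(2·102000/915) = 14.9 m/s.

v ≈ 14.9 m/s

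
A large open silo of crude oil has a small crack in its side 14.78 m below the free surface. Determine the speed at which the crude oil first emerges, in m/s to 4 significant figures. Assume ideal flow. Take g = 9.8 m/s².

17.02 m/s

With the surface at rest and both surface and jet at atmospheric pressure, Bernoulli gives ρg h = ½ρv², so v = √(2gh) = √(2·9.8·14.78) = 17.02 m/s.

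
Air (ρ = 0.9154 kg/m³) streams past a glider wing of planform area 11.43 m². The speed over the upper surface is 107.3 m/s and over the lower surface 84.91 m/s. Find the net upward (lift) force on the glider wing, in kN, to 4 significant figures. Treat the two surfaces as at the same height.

F ≈ 22.51 kN

From P + ½ρv² = const at equal height, P_low − P_up = ½ρ(v_up² − v_low²).
ΔP = ½·0.9154·(107.3² − 84.91²) = 1970 Pa.
Lift = ΔP · A = 1970 × 11.43 = 22510 N.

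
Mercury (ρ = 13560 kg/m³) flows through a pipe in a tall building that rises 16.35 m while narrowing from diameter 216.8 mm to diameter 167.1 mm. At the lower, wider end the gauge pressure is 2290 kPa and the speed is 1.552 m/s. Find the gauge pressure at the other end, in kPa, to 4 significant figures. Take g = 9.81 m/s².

P₂ ≈ 85.12 kPa

Mass conservation (A₁v₁ = A₂v₂) gives v₂ = 1.552 × 369.2/219.3 = 2.613 m/s.
Energy conservation along the streamline gives P₂ = P₁ − ½ρ(v₂² − v₁²) − ρg(h₂ − h₁).
P₂ = 2290000 + ½·13560·(1.552² − 2.613²) − 13560·9.81·(+16.35) = 2290000 + (-29940) − (2175000) = 85120 Pa.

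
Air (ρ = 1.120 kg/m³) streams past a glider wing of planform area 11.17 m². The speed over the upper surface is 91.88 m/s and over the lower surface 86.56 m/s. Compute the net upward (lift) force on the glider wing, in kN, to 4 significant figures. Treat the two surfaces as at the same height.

From P + ½ρv² = const at equal height, P_low − P_up = ½ρ(v_up² − v_low²).
ΔP = ½·1.120·(91.88² − 86.56²) = 531.6 Pa.
Lift = ΔP · A = 531.6 × 11.17 = 5938 N.

5.938 kN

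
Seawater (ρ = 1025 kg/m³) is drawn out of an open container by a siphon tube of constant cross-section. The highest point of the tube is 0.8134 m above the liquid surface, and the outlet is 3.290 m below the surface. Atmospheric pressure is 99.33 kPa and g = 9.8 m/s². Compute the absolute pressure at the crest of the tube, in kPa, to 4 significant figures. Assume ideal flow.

Bernoulli surface→outlet gives ½v² = g·h_out, so v = √(2·9.8·3.290) = 8.030 m/s.
The bore is uniform, so the speed at the crest is the same v. Bernoulli surface→crest: P_atm = P_top + ½ρv² + ρg·h_top.
P_top = 99330 − ½·1025·8.030² − 1025·9.8·0.8134 = 58110 Pa.

58.11 kPa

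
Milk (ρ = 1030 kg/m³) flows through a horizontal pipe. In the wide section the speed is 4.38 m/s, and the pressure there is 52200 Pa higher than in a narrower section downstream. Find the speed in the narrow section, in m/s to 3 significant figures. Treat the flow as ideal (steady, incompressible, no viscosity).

Along the level pipe P + ½ρv² is conserved, hence v₂² = v₁² + 2(P₁ − P₂)/ρ.
v₂ = √(4.38² + 2·52200/1030) = √(19.2 + 101) = 11.0 m/s.

11.0 m/s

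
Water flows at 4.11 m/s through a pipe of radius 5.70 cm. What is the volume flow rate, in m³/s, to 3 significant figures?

Q = A·v = 0.0102 m² × 4.11 m/s = 0.0420 m³/s.

Q = 0.0420 m³/s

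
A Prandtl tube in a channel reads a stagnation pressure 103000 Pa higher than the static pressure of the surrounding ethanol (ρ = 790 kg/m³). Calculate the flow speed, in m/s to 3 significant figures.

The dynamic pressure equals the rise in static pressure at the stagnation point: ΔP = ½ρv².
v = √(2ΔP/ρ) = √(2·103000/790) = 16.1 m/s.

v = 16.1 m/s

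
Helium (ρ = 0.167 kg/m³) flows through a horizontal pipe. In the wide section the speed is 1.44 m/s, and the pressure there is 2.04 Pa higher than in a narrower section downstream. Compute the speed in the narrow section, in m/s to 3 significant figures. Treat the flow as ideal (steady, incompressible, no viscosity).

Horizontal Bernoulli: P₁ + ½ρv₁² = P₂ + ½ρv₂², so v₂² = v₁² + 2(P₁ − P₂)/ρ.
v₂ = √(1.44² + 2·2.04/0.167) = √(2.07 + 24.4) = 5.15 m/s.

v₂ ≈ 5.15 m/s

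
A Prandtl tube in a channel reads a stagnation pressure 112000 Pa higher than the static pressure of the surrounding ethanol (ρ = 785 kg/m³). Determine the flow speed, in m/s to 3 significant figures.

At the stagnation point the flow is brought to rest, so Bernoulli gives P_stag − P_static = ½ρv².
v = √(2ΔP/ρ) = √(2·112000/785) = 16.9 m/s.

v ≈ 16.9 m/s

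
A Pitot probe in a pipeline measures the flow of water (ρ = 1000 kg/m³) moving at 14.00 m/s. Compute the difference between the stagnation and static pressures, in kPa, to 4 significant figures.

98.00 kPa

Bernoulli between the free stream and the stagnation point: ½ρv² = P_stag − P_static.
ΔP = ½·1000·14.00² = 98000 Pa.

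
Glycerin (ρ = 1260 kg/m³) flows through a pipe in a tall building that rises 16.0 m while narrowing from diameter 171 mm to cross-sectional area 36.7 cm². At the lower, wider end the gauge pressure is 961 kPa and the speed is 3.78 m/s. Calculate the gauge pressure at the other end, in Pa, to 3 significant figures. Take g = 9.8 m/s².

P₂ ≈ 420000 Pa

Mass conservation (A₁v₁ = A₂v₂) gives v₂ = 3.78 × 230/36.7 = 23.7 m/s.
Applying Bernoulli between the two ends and solving for P₂: P₂ = P₁ + ½ρ(v₁² − v₂²) − ρgΔh.
P₂ = 961000 + ½·1260·(3.78² − 23.7²) − 1260·9.8·(+16.0) = 961000 + (-343000) − (198000) = 420000 Pa.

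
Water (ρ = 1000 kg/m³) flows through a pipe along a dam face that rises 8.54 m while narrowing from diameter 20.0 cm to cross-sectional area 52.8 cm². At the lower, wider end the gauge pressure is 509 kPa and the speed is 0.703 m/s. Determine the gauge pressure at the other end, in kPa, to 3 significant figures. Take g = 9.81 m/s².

417 kPa

Mass conservation (A₁v₁ = A₂v₂) gives v₂ = 0.703 × 314/52.8 = 4.18 m/s.
Bernoulli: P₁ + ½ρv₁² + ρg h₁ = P₂ + ½ρv₂² + ρg h₂, so P₂ = P₁ + ½ρ(v₁² − v₂²) − ρg(h₂ − h₁).
P₂ = 509000 + ½·1000·(0.703² − 4.18²) − 1000·9.81·(+8.54) = 509000 + (-8500) − (83800) = 417000 Pa.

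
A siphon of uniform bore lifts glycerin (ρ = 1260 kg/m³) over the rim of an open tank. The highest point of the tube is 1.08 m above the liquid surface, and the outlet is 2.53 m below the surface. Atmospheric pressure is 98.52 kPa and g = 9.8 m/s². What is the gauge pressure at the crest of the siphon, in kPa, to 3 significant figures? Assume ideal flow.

P_gauge ≈ -44.6 kPa

Bernoulli surface→outlet gives ½v² = g·h_out, so v = √(2·9.8·2.53) = 7.04 m/s.
The bore is uniform, so the speed at the crest is the same v. Bernoulli surface→crest: P_atm = P_top + ½ρv² + ρg·h_top.
P_top = 98520 − ½·1260·7.04² − 1260·9.8·1.08 = 53900 Pa. So P_gauge = P_top − P_atm = -44600 Pa.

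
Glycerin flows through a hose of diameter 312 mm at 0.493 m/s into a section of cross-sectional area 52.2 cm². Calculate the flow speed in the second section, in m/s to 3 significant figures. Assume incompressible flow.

The volume flow rate is constant, so v₂ = (A₁/A₂)v₁ = (765/52.2)·0.493 = 7.22 m/s.

7.22 m/s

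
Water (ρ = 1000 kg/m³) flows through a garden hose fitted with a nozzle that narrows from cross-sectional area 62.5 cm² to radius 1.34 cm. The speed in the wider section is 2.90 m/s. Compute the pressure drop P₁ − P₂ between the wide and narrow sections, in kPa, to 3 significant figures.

By continuity, v₂ = v₁·A₁/A₂ = 2.90·(62.5/5.64) = 32.1 m/s.
The pipe is horizontal, so Bernoulli reduces to P₁ + ½ρv₁² = P₂ + ½ρv₂².
P₁ − P₂ = ½·1000·(32.1² − 2.90²) = ½·1000·1020 = 512000 Pa.

ΔP = 512 kPa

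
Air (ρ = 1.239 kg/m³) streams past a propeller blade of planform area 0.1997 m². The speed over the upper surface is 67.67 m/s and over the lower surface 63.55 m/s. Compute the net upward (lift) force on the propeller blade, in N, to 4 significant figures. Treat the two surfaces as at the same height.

The faster flow above has the lower pressure; Bernoulli (same height) gives ΔP = ½ρ(v_up² − v_low²).
ΔP = ½·1.239·(67.67² − 63.55²) = 334.9 Pa.
Lift = ΔP · A = 334.9 × 0.1997 = 66.88 N.

F ≈ 66.88 N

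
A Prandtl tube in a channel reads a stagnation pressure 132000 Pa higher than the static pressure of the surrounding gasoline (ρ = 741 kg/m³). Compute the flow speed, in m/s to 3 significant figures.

18.9 m/s

Bernoulli between the free stream and the stagnation point: ½ρv² = P_stag − P_static.
v = √(2ΔP/ρ) = √(2·132000/741) = 18.9 m/s.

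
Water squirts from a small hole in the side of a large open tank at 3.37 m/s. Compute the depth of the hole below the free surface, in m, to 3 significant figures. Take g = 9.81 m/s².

h = 0.579 m

Inverting v = √(2gh) gives h = v² / 2g.
h = 3.37²/(2·9.81) = 11.4/19.62 = 0.579 m.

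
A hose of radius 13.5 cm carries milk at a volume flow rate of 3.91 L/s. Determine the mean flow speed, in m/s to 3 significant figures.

v ≈ 0.0683 m/s

Q = 3.91 L/s = 0.00391 m³/s.
v = Q/A = 0.00391 / 0.0573 = 0.0683 m/s.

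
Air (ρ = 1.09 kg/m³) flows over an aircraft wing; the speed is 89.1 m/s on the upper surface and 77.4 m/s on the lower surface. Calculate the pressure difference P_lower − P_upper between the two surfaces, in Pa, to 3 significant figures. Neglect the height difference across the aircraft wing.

Bernoulli (same height): P_lower − P_upper = ½ρ(v_upper² − v_lower²).
ΔP = ½·1.09·(89.1² − 77.4²) = 1060 Pa.

1060 Pa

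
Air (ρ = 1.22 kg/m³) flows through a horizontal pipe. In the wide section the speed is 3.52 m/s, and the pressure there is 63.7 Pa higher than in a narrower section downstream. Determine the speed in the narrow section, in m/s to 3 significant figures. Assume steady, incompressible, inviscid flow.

With h₁ = h₂, rearranging Bernoulli gives v₂ = √(v₁² + 2ΔP/ρ).
v₂ = √(3.52² + 2·63.7/1.22) = √(12.4 + 104) = 10.8 m/s.

v₂ = 10.8 m/s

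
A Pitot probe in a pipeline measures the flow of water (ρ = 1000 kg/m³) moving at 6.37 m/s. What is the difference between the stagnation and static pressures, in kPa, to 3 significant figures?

The dynamic pressure equals the rise in static pressure at the stagnation point: ΔP = ½ρv².
ΔP = ½·1000·6.37² = 20300 Pa.

ΔP ≈ 20.3 kPa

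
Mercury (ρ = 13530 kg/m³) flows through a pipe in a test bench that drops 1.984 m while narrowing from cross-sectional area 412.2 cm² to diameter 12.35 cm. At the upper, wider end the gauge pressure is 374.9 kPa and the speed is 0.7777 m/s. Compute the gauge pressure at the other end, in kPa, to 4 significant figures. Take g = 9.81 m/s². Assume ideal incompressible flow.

Continuity gives A₁v₁ = A₂v₂, so v₂ = (412.2 cm²)/(119.8 cm²) × 0.7777 m/s = 2.676 m/s.
Applying Bernoulli between the two ends and solving for P₂: P₂ = P₁ + ½ρ(v₁² − v₂²) − ρgΔh.
P₂ = 374900 + ½·13530·(0.7777² − 2.676²) − 13530·9.81·(−1.984) = 374900 + (-44350) − (-263300) = 593900 Pa.

593.9 kPa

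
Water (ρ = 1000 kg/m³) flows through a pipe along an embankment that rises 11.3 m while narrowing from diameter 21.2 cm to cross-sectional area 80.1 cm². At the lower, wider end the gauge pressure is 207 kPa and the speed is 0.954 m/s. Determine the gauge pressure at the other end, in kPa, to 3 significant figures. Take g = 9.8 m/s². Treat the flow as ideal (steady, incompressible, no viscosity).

P₂ ≈ 87.9 kPa

The volume flow rate is constant, so v₂ = (A₁/A₂)v₁ = (353/80.1)·0.954 = 4.20 m/s.
Bernoulli: P₁ + ½ρv₁² + ρg h₁ = P₂ + ½ρv₂² + ρg h₂, so P₂ = P₁ + ½ρ(v₁² − v₂²) − ρg(h₂ − h₁).
P₂ = 207000 + ½·1000·(0.954² − 4.20²) − 1000·9.8·(+11.3) = 207000 + (-8380) − (111000) = 87900 Pa.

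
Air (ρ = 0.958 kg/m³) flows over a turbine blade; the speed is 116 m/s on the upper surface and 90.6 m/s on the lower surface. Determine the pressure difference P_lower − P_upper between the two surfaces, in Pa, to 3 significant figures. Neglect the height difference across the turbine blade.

The pressure is lower where the speed is higher: ΔP = ½ρ(v_up² − v_low²).
ΔP = ½·0.958·(116² − 90.6²) = 2510 Pa.

2510 Pa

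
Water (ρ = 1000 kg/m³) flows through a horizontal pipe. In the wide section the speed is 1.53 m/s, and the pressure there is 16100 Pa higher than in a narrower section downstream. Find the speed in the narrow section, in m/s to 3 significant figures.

Along the level pipe P + ½ρv² is conserved, hence v₂² = v₁² + 2(P₁ − P₂)/ρ.
v₂ = √(1.53² + 2·16100/1000) = √(2.34 + 32.2) = 5.88 m/s.

v₂ ≈ 5.88 m/s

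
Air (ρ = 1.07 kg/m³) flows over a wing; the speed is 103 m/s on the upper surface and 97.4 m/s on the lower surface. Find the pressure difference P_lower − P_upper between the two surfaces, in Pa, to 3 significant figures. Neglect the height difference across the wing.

ΔP = 600 Pa

With negligible Δh, P + ½ρv² is constant, so P_low − P_up = ½ρ(v_up² − v_low²).
ΔP = ½·1.07·(103² − 97.4²) = 600 Pa.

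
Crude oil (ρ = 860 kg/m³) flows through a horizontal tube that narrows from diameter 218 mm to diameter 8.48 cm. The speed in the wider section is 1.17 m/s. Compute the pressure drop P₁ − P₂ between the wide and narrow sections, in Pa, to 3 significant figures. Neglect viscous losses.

25100 Pa

By continuity, v₂ = v₁·A₁/A₂ = 1.17·(373/56.5) = 7.73 m/s.
The pipe is horizontal, so Bernoulli reduces to P₁ + ½ρv₁² = P₂ + ½ρv₂².
P₁ − P₂ = ½·860·(7.73² − 1.17²) = ½·860·58.4 = 25100 Pa.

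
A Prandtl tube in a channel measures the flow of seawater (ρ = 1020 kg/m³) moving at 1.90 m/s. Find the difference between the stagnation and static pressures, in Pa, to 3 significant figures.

Bernoulli between the free stream and the stagnation point: ½ρv² = P_stag − P_static.
ΔP = ½·1020·1.90² = 1840 Pa.

ΔP = 1840 Pa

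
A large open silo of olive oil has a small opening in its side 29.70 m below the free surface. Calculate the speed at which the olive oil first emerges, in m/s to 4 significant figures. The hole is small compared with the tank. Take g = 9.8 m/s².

v ≈ 24.13 m/s

Torricelli's result v = √(2gh) gives v = √(2·9.8·29.70) = 24.13 m/s.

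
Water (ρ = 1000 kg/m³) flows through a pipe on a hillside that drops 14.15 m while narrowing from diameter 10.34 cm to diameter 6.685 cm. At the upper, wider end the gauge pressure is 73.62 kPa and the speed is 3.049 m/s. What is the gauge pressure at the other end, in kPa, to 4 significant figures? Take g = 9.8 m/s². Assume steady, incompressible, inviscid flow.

P₂ ≈ 190.3 kPa

By continuity, v₂ = v₁·A₁/A₂ = 3.049·(83.97/35.10) = 7.295 m/s.
Energy conservation along the streamline gives P₂ = P₁ − ½ρ(v₂² − v₁²) − ρg(h₂ − h₁).
P₂ = 73620 + ½·1000·(3.049² − 7.295²) − 1000·9.8·(−14.15) = 73620 + (-21960) − (-138700) = 190300 Pa.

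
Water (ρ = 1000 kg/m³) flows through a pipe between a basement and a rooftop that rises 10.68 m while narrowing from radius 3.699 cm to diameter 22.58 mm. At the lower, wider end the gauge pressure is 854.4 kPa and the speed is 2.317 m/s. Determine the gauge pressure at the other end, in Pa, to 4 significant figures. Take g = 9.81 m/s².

The volume flow rate is constant, so v₂ = (A₁/A₂)v₁ = (42.99/4.004)·2.317 = 24.87 m/s.
Energy conservation along the streamline gives P₂ = P₁ − ½ρ(v₂² − v₁²) − ρg(h₂ − h₁).
P₂ = 854400 + ½·1000·(2.317² − 24.87²) − 1000·9.81·(+10.68) = 854400 + (-306600) − (104800) = 443000 Pa.

P₂ ≈ 443000 Pa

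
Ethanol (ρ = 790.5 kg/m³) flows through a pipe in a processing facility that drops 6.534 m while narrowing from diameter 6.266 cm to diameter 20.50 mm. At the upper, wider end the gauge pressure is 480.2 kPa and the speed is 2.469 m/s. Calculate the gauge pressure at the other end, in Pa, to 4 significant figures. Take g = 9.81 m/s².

P₂ ≈ 323000 Pa

The volume flow rate is constant, so v₂ = (A₁/A₂)v₁ = (30.84/3.301)·2.469 = 23.07 m/s.
Applying Bernoulli between the two ends and solving for P₂: P₂ = P₁ + ½ρ(v₁² − v₂²) − ρgΔh.
P₂ = 480200 + ½·790.5·(2.469² − 23.07²) − 790.5·9.81·(−6.534) = 480200 + (-207900) − (-50670) = 323000 Pa.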